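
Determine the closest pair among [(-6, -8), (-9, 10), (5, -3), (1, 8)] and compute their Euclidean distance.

Computing all pairwise distances among 4 points:

d((-6, -8), (-9, 10)) = 18.2483
d((-6, -8), (5, -3)) = 12.083
d((-6, -8), (1, 8)) = 17.4642
d((-9, 10), (5, -3)) = 19.105
d((-9, 10), (1, 8)) = 10.198 <-- minimum
d((5, -3), (1, 8)) = 11.7047

Closest pair: (-9, 10) and (1, 8) with distance 10.198

The closest pair is (-9, 10) and (1, 8) with Euclidean distance 10.198. For 4 points, brute-force pairwise comparison is shown above. For large n, the divide-and-conquer algorithm (sort by x, recurse on halves, check the dividing strip) achieves O(n log n).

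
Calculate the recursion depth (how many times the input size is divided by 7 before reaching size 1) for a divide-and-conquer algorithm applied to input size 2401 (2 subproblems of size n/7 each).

For divide and conquer with division factor 7:

Problem sizes at each level:
Level 0: 2401
Level 1: 343
Level 2: 49
Level 3: 7
Level 4: 1

The root is level 0 and the size-1 base case is level 4 (the tree spans levels 0 through 4, i.e. 5 levels counting the root), so the depth is the number of divisions: log_7(2401) = 4

The recursion tree depth is log_7(2401) = 4. At each level, the problem size is divided by 7, so it takes 4 divisions to reduce to a base case of size 1. The algorithm makes 2 recursive calls at each level.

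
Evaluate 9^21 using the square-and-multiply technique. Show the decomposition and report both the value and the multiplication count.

Computing 9^21 by squaring (build up from 9^1; each line after the first costs one multiplication):

9^1 = 9
9^2 = (9^1)^2 = 9^2 = 81
9^4 = (9^2)^2 = 81^2 = 6561
9^5 = 9 * 9^4 = 9 * 6561 = 59049
9^10 = (9^5)^2 = 59049^2 = 3486784401
9^20 = (9^10)^2 = 3486784401^2 = 12157665459056928801
9^21 = 9 * 9^20 = 9 * 12157665459056928801 = 109418989131512359209

Result: 109418989131512359209
Multiplications needed: 6 (6 lines after 9^1)

9^21 = 109418989131512359209. Using exponentiation by squaring, this requires 6 multiplications. The key idea: if the exponent is even, square the half-power; if odd, multiply by the base once.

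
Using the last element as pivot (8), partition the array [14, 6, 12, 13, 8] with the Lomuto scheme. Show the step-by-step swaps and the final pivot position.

Lomuto partition with pivot = 8:

Initial array: [14, 6, 12, 13, 8]

arr[0]=14 > 8: no swap
arr[1]=6 <= 8: swap with position 0, array becomes [6, 14, 12, 13, 8]
arr[2]=12 > 8: no swap
arr[3]=13 > 8: no swap

Place pivot at position 1: [6, 8, 12, 13, 14]
Pivot position: 1

After partitioning with pivot 8, the array becomes [6, 8, 12, 13, 14]. The pivot is placed at index 1. All elements to the left of the pivot are <= 8, and all elements to the right are > 8.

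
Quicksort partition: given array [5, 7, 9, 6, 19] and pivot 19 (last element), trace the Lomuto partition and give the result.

Lomuto partition with pivot = 19:

Initial array: [5, 7, 9, 6, 19]

arr[0]=5 <= 19: swap with position 0, array becomes [5, 7, 9, 6, 19]
arr[1]=7 <= 19: swap with position 1, array becomes [5, 7, 9, 6, 19]
arr[2]=9 <= 19: swap with position 2, array becomes [5, 7, 9, 6, 19]
arr[3]=6 <= 19: swap with position 3, array becomes [5, 7, 9, 6, 19]

Place pivot at position 4: [5, 7, 9, 6, 19]
Pivot position: 4

After partitioning with pivot 19, the array becomes [5, 7, 9, 6, 19]. The pivot is placed at index 4. All elements to the left of the pivot are <= 19, and all elements to the right are > 19.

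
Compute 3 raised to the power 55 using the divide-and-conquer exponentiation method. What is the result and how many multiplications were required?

Computing 3^55 by squaring (build up from 3^1; each line after the first costs one multiplication):

3^1 = 3
3^2 = (3^1)^2 = 3^2 = 9
3^3 = 3 * 3^2 = 3 * 9 = 27
3^6 = (3^3)^2 = 27^2 = 729
3^12 = (3^6)^2 = 729^2 = 531441
3^13 = 3 * 3^12 = 3 * 531441 = 1594323
3^26 = (3^13)^2 = 1594323^2 = 2541865828329
3^27 = 3 * 3^26 = 3 * 2541865828329 = 7625597484987
3^54 = (3^27)^2 = 7625597484987^2 = 58149737003040059690390169
3^55 = 3 * 3^54 = 3 * 58149737003040059690390169 = 174449211009120179071170507

Result: 174449211009120179071170507
Multiplications needed: 9 (9 lines after 3^1)

3^55 = 174449211009120179071170507. Using exponentiation by squaring, this requires 9 multiplications. The key idea: if the exponent is even, square the half-power; if odd, multiply by the base once.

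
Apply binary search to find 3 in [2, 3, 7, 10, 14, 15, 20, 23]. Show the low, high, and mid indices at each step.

Binary search for 3 in [2, 3, 7, 10, 14, 15, 20, 23]:

lo=0, hi=7, mid=3, arr[mid]=10 -> 10 > 3, search left half
lo=0, hi=2, mid=1, arr[mid]=3 -> Found target at index 1!

Binary search finds 3 at index 1 after 2 comparisons. The search repeatedly halves the search space by comparing with the middle element.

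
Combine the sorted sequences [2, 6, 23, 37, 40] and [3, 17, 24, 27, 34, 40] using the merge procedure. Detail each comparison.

Merging process:

Compare 2 vs 3: take 2 from left. Merged: [2]
Compare 6 vs 3: take 3 from right. Merged: [2, 3]
Compare 6 vs 17: take 6 from left. Merged: [2, 3, 6]
Compare 23 vs 17: take 17 from right. Merged: [2, 3, 6, 17]
Compare 23 vs 24: take 23 from left. Merged: [2, 3, 6, 17, 23]
Compare 37 vs 24: take 24 from right. Merged: [2, 3, 6, 17, 23, 24]
Compare 37 vs 27: take 27 from right. Merged: [2, 3, 6, 17, 23, 24, 27]
Compare 37 vs 34: take 34 from right. Merged: [2, 3, 6, 17, 23, 24, 27, 34]
Compare 37 vs 40: take 37 from left. Merged: [2, 3, 6, 17, 23, 24, 27, 34, 37]
Compare 40 vs 40: take 40 from left. Merged: [2, 3, 6, 17, 23, 24, 27, 34, 37, 40]
Append remaining from right: [40]. Merged: [2, 3, 6, 17, 23, 24, 27, 34, 37, 40, 40]

Final merged array: [2, 3, 6, 17, 23, 24, 27, 34, 37, 40, 40]
Total comparisons: 10

The merged array is [2, 3, 6, 17, 23, 24, 27, 34, 37, 40, 40], requiring 10 comparisons. The merge step runs in O(n) time where n is the total number of elements.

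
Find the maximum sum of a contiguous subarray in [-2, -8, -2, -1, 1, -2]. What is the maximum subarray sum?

Using Kadane's algorithm on [-2, -8, -2, -1, 1, -2]:

Scanning through the array:
Position 1 (value -8): max_ending_here = -8, max_so_far = -2
Position 2 (value -2): max_ending_here = -2, max_so_far = -2
Position 3 (value -1): max_ending_here = -1, max_so_far = -1
Position 4 (value 1): max_ending_here = 1, max_so_far = 1
Position 5 (value -2): max_ending_here = -1, max_so_far = 1

Maximum subarray: [1]
Maximum sum: 1

The maximum subarray is [1] with sum 1. This subarray runs from index 4 to index 4.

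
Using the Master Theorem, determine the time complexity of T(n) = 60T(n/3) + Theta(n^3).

Master Theorem for T(n) = 60T(n/3) + O(n^3):

a = 60, b = 3, c = 3
log_b(a) = log_3(60) = 3.7268

Case 1: c = 3 < log_3(60) = 3.7268
T(n) = O(n^(log_3 60))

For T(n) = 60T(n/3) + O(n^3): log_3(60) = 3.7268. This is Case 1 of the Master Theorem (c < log_b(a), work dominated by leaves), giving O(n^(log_3 60)).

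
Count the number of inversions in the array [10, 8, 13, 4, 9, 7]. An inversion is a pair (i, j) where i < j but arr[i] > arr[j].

Finding inversions in [10, 8, 13, 4, 9, 7]:

(0, 1): arr[0]=10 > arr[1]=8
(0, 3): arr[0]=10 > arr[3]=4
(0, 4): arr[0]=10 > arr[4]=9
(0, 5): arr[0]=10 > arr[5]=7
(1, 3): arr[1]=8 > arr[3]=4
(1, 5): arr[1]=8 > arr[5]=7
(2, 3): arr[2]=13 > arr[3]=4
(2, 4): arr[2]=13 > arr[4]=9
(2, 5): arr[2]=13 > arr[5]=7
(4, 5): arr[4]=9 > arr[5]=7

Total inversions: 10

The array has 10 inversion(s): (0,1), (0,3), (0,4), (0,5), (1,3), (1,5), (2,3), (2,4), (2,5), (4,5). Each pair (i,j) satisfies i < j and arr[i] > arr[j].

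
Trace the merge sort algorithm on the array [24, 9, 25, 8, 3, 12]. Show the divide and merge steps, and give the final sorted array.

Merge sort trace:

Split: [24, 9, 25, 8, 3, 12] -> [24, 9, 25] and [8, 3, 12]
  Split: [24, 9, 25] -> [24] and [9, 25]
    Split: [9, 25] -> [9] and [25]
    Merge: [9] + [25] -> [9, 25]
  Merge: [24] + [9, 25] -> [9, 24, 25]
  Split: [8, 3, 12] -> [8] and [3, 12]
    Split: [3, 12] -> [3] and [12]
    Merge: [3] + [12] -> [3, 12]
  Merge: [8] + [3, 12] -> [3, 8, 12]
Merge: [9, 24, 25] + [3, 8, 12] -> [3, 8, 9, 12, 24, 25]

Final sorted array: [3, 8, 9, 12, 24, 25]

The merge sort proceeds by recursively splitting the array and merging sorted halves.
After all merges, the sorted array is [3, 8, 9, 12, 24, 25].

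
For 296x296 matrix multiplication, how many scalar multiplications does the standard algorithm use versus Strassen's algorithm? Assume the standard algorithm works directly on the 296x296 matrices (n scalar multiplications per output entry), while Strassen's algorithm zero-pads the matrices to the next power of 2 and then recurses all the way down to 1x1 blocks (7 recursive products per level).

Matrix multiplication for 296x296 matrices:

Strassen's algorithm requires power-of-2 dimensions. Pad 296x296 to 512x512 (next power of 2).

Standard algorithm: 296^3 = 25934336 multiplications
Strassen's algorithm: 7^(log2(512)) = 7^9 = 40353607 multiplications
Difference: 25934336 - 40353607 = -14419271 (Strassen uses MORE here due to padding overhead — for small or just-over-power-of-2 n, padding can outweigh the per-level savings)

Standard: 25934336 multiplications (296^3). Strassen: 40353607 multiplications (7^9, after padding to 512x512). Strassen reduces 8 recursive multiplications to 7 at each level.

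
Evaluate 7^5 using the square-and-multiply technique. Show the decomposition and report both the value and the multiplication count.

Computing 7^5 by squaring (build up from 7^1; each line after the first costs one multiplication):

7^1 = 7
7^2 = (7^1)^2 = 7^2 = 49
7^4 = (7^2)^2 = 49^2 = 2401
7^5 = 7 * 7^4 = 7 * 2401 = 16807

Result: 16807
Multiplications needed: 3 (3 lines after 7^1)

7^5 = 16807. Using exponentiation by squaring, this requires 3 multiplications. The key idea: if the exponent is even, square the half-power; if odd, multiply by the base once.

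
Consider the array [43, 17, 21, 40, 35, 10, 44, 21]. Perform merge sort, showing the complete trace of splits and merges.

Merge sort trace:

Split: [43, 17, 21, 40, 35, 10, 44, 21] -> [43, 17, 21, 40] and [35, 10, 44, 21]
  Split: [43, 17, 21, 40] -> [43, 17] and [21, 40]
    Split: [43, 17] -> [43] and [17]
    Merge: [43] + [17] -> [17, 43]
    Split: [21, 40] -> [21] and [40]
    Merge: [21] + [40] -> [21, 40]
  Merge: [17, 43] + [21, 40] -> [17, 21, 40, 43]
  Split: [35, 10, 44, 21] -> [35, 10] and [44, 21]
    Split: [35, 10] -> [35] and [10]
    Merge: [35] + [10] -> [10, 35]
    Split: [44, 21] -> [44] and [21]
    Merge: [44] + [21] -> [21, 44]
  Merge: [10, 35] + [21, 44] -> [10, 21, 35, 44]
Merge: [17, 21, 40, 43] + [10, 21, 35, 44] -> [10, 17, 21, 21, 35, 40, 43, 44]

Final sorted array: [10, 17, 21, 21, 35, 40, 43, 44]

The merge sort proceeds by recursively splitting the array and merging sorted halves.
After all merges, the sorted array is [10, 17, 21, 21, 35, 40, 43, 44].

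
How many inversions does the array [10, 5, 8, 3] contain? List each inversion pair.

Finding inversions in [10, 5, 8, 3]:

(0, 1): arr[0]=10 > arr[1]=5
(0, 2): arr[0]=10 > arr[2]=8
(0, 3): arr[0]=10 > arr[3]=3
(1, 3): arr[1]=5 > arr[3]=3
(2, 3): arr[2]=8 > arr[3]=3

Total inversions: 5

The array has 5 inversion(s): (0,1), (0,2), (0,3), (1,3), (2,3). Each pair (i,j) satisfies i < j and arr[i] > arr[j].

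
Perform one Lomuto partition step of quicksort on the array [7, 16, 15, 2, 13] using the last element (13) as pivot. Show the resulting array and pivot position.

Lomuto partition with pivot = 13:

Initial array: [7, 16, 15, 2, 13]

arr[0]=7 <= 13: swap with position 0, array becomes [7, 16, 15, 2, 13]
arr[1]=16 > 13: no swap
arr[2]=15 > 13: no swap
arr[3]=2 <= 13: swap with position 1, array becomes [7, 2, 15, 16, 13]

Place pivot at position 2: [7, 2, 13, 16, 15]
Pivot position: 2

After partitioning with pivot 13, the array becomes [7, 2, 13, 16, 15]. The pivot is placed at index 2. All elements to the left of the pivot are <= 13, and all elements to the right are > 13.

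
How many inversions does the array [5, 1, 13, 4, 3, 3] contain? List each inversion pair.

Finding inversions in [5, 1, 13, 4, 3, 3]:

(0, 1): arr[0]=5 > arr[1]=1
(0, 3): arr[0]=5 > arr[3]=4
(0, 4): arr[0]=5 > arr[4]=3
(0, 5): arr[0]=5 > arr[5]=3
(2, 3): arr[2]=13 > arr[3]=4
(2, 4): arr[2]=13 > arr[4]=3
(2, 5): arr[2]=13 > arr[5]=3
(3, 4): arr[3]=4 > arr[4]=3
(3, 5): arr[3]=4 > arr[5]=3

Total inversions: 9

The array has 9 inversion(s): (0,1), (0,3), (0,4), (0,5), (2,3), (2,4), (2,5), (3,4), (3,5). Each pair (i,j) satisfies i < j and arr[i] > arr[j].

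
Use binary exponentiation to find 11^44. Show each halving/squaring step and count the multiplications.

Computing 11^44 by squaring (build up from 11^1; each line after the first costs one multiplication):

11^1 = 11
11^2 = (11^1)^2 = 11^2 = 121
11^4 = (11^2)^2 = 121^2 = 14641
11^5 = 11 * 11^4 = 11 * 14641 = 161051
11^10 = (11^5)^2 = 161051^2 = 25937424601
11^11 = 11 * 11^10 = 11 * 25937424601 = 285311670611
11^22 = (11^11)^2 = 285311670611^2 = 81402749386839761113321
11^44 = (11^22)^2 = 81402749386839761113321^2 = 6626407607736641103900260617069258125403649041

Result: 6626407607736641103900260617069258125403649041
Multiplications needed: 7 (7 lines after 11^1)

11^44 = 6626407607736641103900260617069258125403649041. Using exponentiation by squaring, this requires 7 multiplications. The key idea: if the exponent is even, square the half-power; if odd, multiply by the base once.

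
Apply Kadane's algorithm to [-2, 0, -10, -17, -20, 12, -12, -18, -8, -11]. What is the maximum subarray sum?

Using Kadane's algorithm on [-2, 0, -10, -17, -20, 12, -12, -18, -8, -11]:

Scanning through the array:
Position 1 (value 0): max_ending_here = 0, max_so_far = 0
Position 2 (value -10): max_ending_here = -10, max_so_far = 0
Position 3 (value -17): max_ending_here = -17, max_so_far = 0
Position 4 (value -20): max_ending_here = -20, max_so_far = 0
Position 5 (value 12): max_ending_here = 12, max_so_far = 12
Position 6 (value -12): max_ending_here = 0, max_so_far = 12
Position 7 (value -18): max_ending_here = -18, max_so_far = 12
Position 8 (value -8): max_ending_here = -8, max_so_far = 12
Position 9 (value -11): max_ending_here = -11, max_so_far = 12

Maximum subarray: [12]
Maximum sum: 12

The maximum subarray is [12] with sum 12. This subarray runs from index 5 to index 5.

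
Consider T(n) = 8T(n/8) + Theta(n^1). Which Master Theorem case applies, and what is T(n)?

Master Theorem for T(n) = 8T(n/8) + O(n^1):

a = 8, b = 8, c = 1
log_b(a) = log_8(8) = 1.0000

Case 2: c = 1 = log_8(8) = 1.0000
T(n) = O(n^1 log n) = O(n log n)

For T(n) = 8T(n/8) + O(n^1): log_8(8) = 1.0000. This is Case 2 of the Master Theorem (c = log_b(a), equal work at all levels), giving O(n log n).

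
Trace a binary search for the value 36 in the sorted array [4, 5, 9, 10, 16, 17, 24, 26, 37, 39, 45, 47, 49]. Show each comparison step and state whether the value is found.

Binary search for 36 in [4, 5, 9, 10, 16, 17, 24, 26, 37, 39, 45, 47, 49]:

lo=0, hi=12, mid=6, arr[mid]=24 -> 24 < 36, search right half
lo=7, hi=12, mid=9, arr[mid]=39 -> 39 > 36, search left half
lo=7, hi=8, mid=7, arr[mid]=26 -> 26 < 36, search right half
lo=8, hi=8, mid=8, arr[mid]=37 -> 37 > 36, search left half
lo=8 > hi=7, target 36 not found

Binary search determines that 36 is not in the array after 4 comparisons. The search space was exhausted without finding the target.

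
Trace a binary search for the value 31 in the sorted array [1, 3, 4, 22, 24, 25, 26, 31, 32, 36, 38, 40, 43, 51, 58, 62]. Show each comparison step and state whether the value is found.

Binary search for 31 in [1, 3, 4, 22, 24, 25, 26, 31, 32, 36, 38, 40, 43, 51, 58, 62]:

lo=0, hi=15, mid=7, arr[mid]=31 -> Found target at index 7!

Binary search finds 31 at index 7 after 1 comparisons. The search repeatedly halves the search space by comparing with the middle element.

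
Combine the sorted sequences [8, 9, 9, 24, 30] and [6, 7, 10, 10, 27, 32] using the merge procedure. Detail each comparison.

Merging process:

Compare 8 vs 6: take 6 from right. Merged: [6]
Compare 8 vs 7: take 7 from right. Merged: [6, 7]
Compare 8 vs 10: take 8 from left. Merged: [6, 7, 8]
Compare 9 vs 10: take 9 from left. Merged: [6, 7, 8, 9]
Compare 9 vs 10: take 9 from left. Merged: [6, 7, 8, 9, 9]
Compare 24 vs 10: take 10 from right. Merged: [6, 7, 8, 9, 9, 10]
Compare 24 vs 10: take 10 from right. Merged: [6, 7, 8, 9, 9, 10, 10]
Compare 24 vs 27: take 24 from left. Merged: [6, 7, 8, 9, 9, 10, 10, 24]
Compare 30 vs 27: take 27 from right. Merged: [6, 7, 8, 9, 9, 10, 10, 24, 27]
Compare 30 vs 32: take 30 from left. Merged: [6, 7, 8, 9, 9, 10, 10, 24, 27, 30]
Append remaining from right: [32]. Merged: [6, 7, 8, 9, 9, 10, 10, 24, 27, 30, 32]

Final merged array: [6, 7, 8, 9, 9, 10, 10, 24, 27, 30, 32]
Total comparisons: 10

The merged array is [6, 7, 8, 9, 9, 10, 10, 24, 27, 30, 32], requiring 10 comparisons. The merge step runs in O(n) time where n is the total number of elements.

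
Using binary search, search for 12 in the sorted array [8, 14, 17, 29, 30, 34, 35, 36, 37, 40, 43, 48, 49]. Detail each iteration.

Binary search for 12 in [8, 14, 17, 29, 30, 34, 35, 36, 37, 40, 43, 48, 49]:

lo=0, hi=12, mid=6, arr[mid]=35 -> 35 > 12, search left half
lo=0, hi=5, mid=2, arr[mid]=17 -> 17 > 12, search left half
lo=0, hi=1, mid=0, arr[mid]=8 -> 8 < 12, search right half
lo=1, hi=1, mid=1, arr[mid]=14 -> 14 > 12, search left half
lo=1 > hi=0, target 12 not found

Binary search determines that 12 is not in the array after 4 comparisons. The search space was exhausted without finding the target.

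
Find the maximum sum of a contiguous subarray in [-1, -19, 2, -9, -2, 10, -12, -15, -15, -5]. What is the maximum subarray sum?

Using Kadane's algorithm on [-1, -19, 2, -9, -2, 10, -12, -15, -15, -5]:

Scanning through the array:
Position 1 (value -19): max_ending_here = -19, max_so_far = -1
Position 2 (value 2): max_ending_here = 2, max_so_far = 2
Position 3 (value -9): max_ending_here = -7, max_so_far = 2
Position 4 (value -2): max_ending_here = -2, max_so_far = 2
Position 5 (value 10): max_ending_here = 10, max_so_far = 10
Position 6 (value -12): max_ending_here = -2, max_so_far = 10
Position 7 (value -15): max_ending_here = -15, max_so_far = 10
Position 8 (value -15): max_ending_here = -15, max_so_far = 10
Position 9 (value -5): max_ending_here = -5, max_so_far = 10

Maximum subarray: [10]
Maximum sum: 10

The maximum subarray is [10] with sum 10. This subarray runs from index 5 to index 5.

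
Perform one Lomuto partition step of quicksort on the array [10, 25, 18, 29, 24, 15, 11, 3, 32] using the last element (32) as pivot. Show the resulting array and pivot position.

Lomuto partition with pivot = 32:

Initial array: [10, 25, 18, 29, 24, 15, 11, 3, 32]

arr[0]=10 <= 32: swap with position 0, array becomes [10, 25, 18, 29, 24, 15, 11, 3, 32]
arr[1]=25 <= 32: swap with position 1, array becomes [10, 25, 18, 29, 24, 15, 11, 3, 32]
arr[2]=18 <= 32: swap with position 2, array becomes [10, 25, 18, 29, 24, 15, 11, 3, 32]
arr[3]=29 <= 32: swap with position 3, array becomes [10, 25, 18, 29, 24, 15, 11, 3, 32]
arr[4]=24 <= 32: swap with position 4, array becomes [10, 25, 18, 29, 24, 15, 11, 3, 32]
arr[5]=15 <= 32: swap with position 5, array becomes [10, 25, 18, 29, 24, 15, 11, 3, 32]
arr[6]=11 <= 32: swap with position 6, array becomes [10, 25, 18, 29, 24, 15, 11, 3, 32]
arr[7]=3 <= 32: swap with position 7, array becomes [10, 25, 18, 29, 24, 15, 11, 3, 32]

Place pivot at position 8: [10, 25, 18, 29, 24, 15, 11, 3, 32]
Pivot position: 8

After partitioning with pivot 32, the array becomes [10, 25, 18, 29, 24, 15, 11, 3, 32]. The pivot is placed at index 8. All elements to the left of the pivot are <= 32, and all elements to the right are > 32.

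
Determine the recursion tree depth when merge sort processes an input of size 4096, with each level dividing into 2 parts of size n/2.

For divide and conquer with division factor 2:

Problem sizes at each level:
Level 0: 4096
Level 1: 2048
Level 2: 1024
Level 3: 512
Level 4: 256
Level 5: 128
Level 6: 64
Level 7: 32
Level 8: 16
Level 9: 8
Level 10: 4
Level 11: 2
Level 12: 1

The root is level 0 and the size-1 base case is level 12 (the tree spans levels 0 through 12, i.e. 13 levels counting the root), so the depth is the number of divisions: log_2(4096) = 12

The recursion tree depth is log_2(4096) = 12. At each level, the problem size is divided by 2, so it takes 12 divisions to reduce to a base case of size 1. The algorithm makes 2 recursive calls at each level.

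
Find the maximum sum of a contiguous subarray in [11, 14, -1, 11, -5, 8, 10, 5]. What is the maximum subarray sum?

Using Kadane's algorithm on [11, 14, -1, 11, -5, 8, 10, 5]:

Scanning through the array:
Position 1 (value 14): max_ending_here = 25, max_so_far = 25
Position 2 (value -1): max_ending_here = 24, max_so_far = 25
Position 3 (value 11): max_ending_here = 35, max_so_far = 35
Position 4 (value -5): max_ending_here = 30, max_so_far = 35
Position 5 (value 8): max_ending_here = 38, max_so_far = 38
Position 6 (value 10): max_ending_here = 48, max_so_far = 48
Position 7 (value 5): max_ending_here = 53, max_so_far = 53

Maximum subarray: [11, 14, -1, 11, -5, 8, 10, 5]
Maximum sum: 53

The maximum subarray is [11, 14, -1, 11, -5, 8, 10, 5] with sum 53. This subarray runs from index 0 to index 7.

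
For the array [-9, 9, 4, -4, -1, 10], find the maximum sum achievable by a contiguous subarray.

Using Kadane's algorithm on [-9, 9, 4, -4, -1, 10]:

Scanning through the array:
Position 1 (value 9): max_ending_here = 9, max_so_far = 9
Position 2 (value 4): max_ending_here = 13, max_so_far = 13
Position 3 (value -4): max_ending_here = 9, max_so_far = 13
Position 4 (value -1): max_ending_here = 8, max_so_far = 13
Position 5 (value 10): max_ending_here = 18, max_so_far = 18

Maximum subarray: [9, 4, -4, -1, 10]
Maximum sum: 18

The maximum subarray is [9, 4, -4, -1, 10] with sum 18. This subarray runs from index 1 to index 5.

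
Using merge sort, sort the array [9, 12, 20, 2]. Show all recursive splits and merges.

Merge sort trace:

Split: [9, 12, 20, 2] -> [9, 12] and [20, 2]
  Split: [9, 12] -> [9] and [12]
  Merge: [9] + [12] -> [9, 12]
  Split: [20, 2] -> [20] and [2]
  Merge: [20] + [2] -> [2, 20]
Merge: [9, 12] + [2, 20] -> [2, 9, 12, 20]

Final sorted array: [2, 9, 12, 20]

The merge sort proceeds by recursively splitting the array and merging sorted halves.
After all merges, the sorted array is [2, 9, 12, 20].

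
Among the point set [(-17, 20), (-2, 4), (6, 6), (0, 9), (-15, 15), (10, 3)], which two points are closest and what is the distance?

Computing all pairwise distances among 6 points:

d((-17, 20), (-2, 4)) = 21.9317
d((-17, 20), (6, 6)) = 26.9258
d((-17, 20), (0, 9)) = 20.2485
d((-17, 20), (-15, 15)) = 5.3852
d((-17, 20), (10, 3)) = 31.9061
d((-2, 4), (6, 6)) = 8.2462
d((-2, 4), (0, 9)) = 5.3852
d((-2, 4), (-15, 15)) = 17.0294
d((-2, 4), (10, 3)) = 12.0416
d((6, 6), (0, 9)) = 6.7082
d((6, 6), (-15, 15)) = 22.8473
d((6, 6), (10, 3)) = 5.0 <-- minimum
d((0, 9), (-15, 15)) = 16.1555
d((0, 9), (10, 3)) = 11.6619
d((-15, 15), (10, 3)) = 27.7308

Closest pair: (6, 6) and (10, 3) with distance 5.0

The closest pair is (6, 6) and (10, 3) with Euclidean distance 5.0. For 6 points, brute-force pairwise comparison is shown above. For large n, the divide-and-conquer algorithm (sort by x, recurse on halves, check the dividing strip) achieves O(n log n).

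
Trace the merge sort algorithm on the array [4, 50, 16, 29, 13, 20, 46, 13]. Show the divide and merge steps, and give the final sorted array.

Merge sort trace:

Split: [4, 50, 16, 29, 13, 20, 46, 13] -> [4, 50, 16, 29] and [13, 20, 46, 13]
  Split: [4, 50, 16, 29] -> [4, 50] and [16, 29]
    Split: [4, 50] -> [4] and [50]
    Merge: [4] + [50] -> [4, 50]
    Split: [16, 29] -> [16] and [29]
    Merge: [16] + [29] -> [16, 29]
  Merge: [4, 50] + [16, 29] -> [4, 16, 29, 50]
  Split: [13, 20, 46, 13] -> [13, 20] and [46, 13]
    Split: [13, 20] -> [13] and [20]
    Merge: [13] + [20] -> [13, 20]
    Split: [46, 13] -> [46] and [13]
    Merge: [46] + [13] -> [13, 46]
  Merge: [13, 20] + [13, 46] -> [13, 13, 20, 46]
Merge: [4, 16, 29, 50] + [13, 13, 20, 46] -> [4, 13, 13, 16, 20, 29, 46, 50]

Final sorted array: [4, 13, 13, 16, 20, 29, 46, 50]

The merge sort proceeds by recursively splitting the array and merging sorted halves.
After all merges, the sorted array is [4, 13, 13, 16, 20, 29, 46, 50].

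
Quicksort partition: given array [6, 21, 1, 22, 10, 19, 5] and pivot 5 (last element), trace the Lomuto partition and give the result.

Lomuto partition with pivot = 5:

Initial array: [6, 21, 1, 22, 10, 19, 5]

arr[0]=6 > 5: no swap
arr[1]=21 > 5: no swap
arr[2]=1 <= 5: swap with position 0, array becomes [1, 21, 6, 22, 10, 19, 5]
arr[3]=22 > 5: no swap
arr[4]=10 > 5: no swap
arr[5]=19 > 5: no swap

Place pivot at position 1: [1, 5, 6, 22, 10, 19, 21]
Pivot position: 1

After partitioning with pivot 5, the array becomes [1, 5, 6, 22, 10, 19, 21]. The pivot is placed at index 1. All elements to the left of the pivot are <= 5, and all elements to the right are > 5.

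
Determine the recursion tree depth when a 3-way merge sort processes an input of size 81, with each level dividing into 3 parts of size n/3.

For divide and conquer with division factor 3:

Problem sizes at each level:
Level 0: 81
Level 1: 27
Level 2: 9
Level 3: 3
Level 4: 1

The root is level 0 and the size-1 base case is level 4 (the tree spans levels 0 through 4, i.e. 5 levels counting the root), so the depth is the number of divisions: log_3(81) = 4

The recursion tree depth is log_3(81) = 4. At each level, the problem size is divided by 3, so it takes 4 divisions to reduce to a base case of size 1. The algorithm makes 3 recursive calls at each level.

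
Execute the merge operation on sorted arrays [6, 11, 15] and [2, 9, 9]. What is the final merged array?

Merging process:

Compare 6 vs 2: take 2 from right. Merged: [2]
Compare 6 vs 9: take 6 from left. Merged: [2, 6]
Compare 11 vs 9: take 9 from right. Merged: [2, 6, 9]
Compare 11 vs 9: take 9 from right. Merged: [2, 6, 9, 9]
Append remaining from left: [11, 15]. Merged: [2, 6, 9, 9, 11, 15]

Final merged array: [2, 6, 9, 9, 11, 15]
Total comparisons: 4

The merged array is [2, 6, 9, 9, 11, 15], requiring 4 comparisons. The merge step runs in O(n) time where n is the total number of elements.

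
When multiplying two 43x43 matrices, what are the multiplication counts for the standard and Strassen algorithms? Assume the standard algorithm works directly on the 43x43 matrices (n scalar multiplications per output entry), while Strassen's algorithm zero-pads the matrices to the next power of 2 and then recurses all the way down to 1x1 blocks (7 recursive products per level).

Matrix multiplication for 43x43 matrices:

Strassen's algorithm requires power-of-2 dimensions. Pad 43x43 to 64x64 (next power of 2).

Standard algorithm: 43^3 = 79507 multiplications
Strassen's algorithm: 7^(log2(64)) = 7^6 = 117649 multiplications
Difference: 79507 - 117649 = -38142 (Strassen uses MORE here due to padding overhead — for small or just-over-power-of-2 n, padding can outweigh the per-level savings)

Standard: 79507 multiplications (43^3). Strassen: 117649 multiplications (7^6, after padding to 64x64). Strassen reduces 8 recursive multiplications to 7 at each level.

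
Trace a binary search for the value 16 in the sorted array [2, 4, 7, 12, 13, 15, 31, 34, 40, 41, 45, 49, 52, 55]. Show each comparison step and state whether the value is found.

Binary search for 16 in [2, 4, 7, 12, 13, 15, 31, 34, 40, 41, 45, 49, 52, 55]:

lo=0, hi=13, mid=6, arr[mid]=31 -> 31 > 16, search left half
lo=0, hi=5, mid=2, arr[mid]=7 -> 7 < 16, search right half
lo=3, hi=5, mid=4, arr[mid]=13 -> 13 < 16, search right half
lo=5, hi=5, mid=5, arr[mid]=15 -> 15 < 16, search right half
lo=6 > hi=5, target 16 not found

Binary search determines that 16 is not in the array after 4 comparisons. The search space was exhausted without finding the target.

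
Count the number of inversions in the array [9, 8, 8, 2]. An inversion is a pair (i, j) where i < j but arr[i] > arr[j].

Finding inversions in [9, 8, 8, 2]:

(0, 1): arr[0]=9 > arr[1]=8
(0, 2): arr[0]=9 > arr[2]=8
(0, 3): arr[0]=9 > arr[3]=2
(1, 3): arr[1]=8 > arr[3]=2
(2, 3): arr[2]=8 > arr[3]=2

Total inversions: 5

The array has 5 inversion(s): (0,1), (0,2), (0,3), (1,3), (2,3). Each pair (i,j) satisfies i < j and arr[i] > arr[j].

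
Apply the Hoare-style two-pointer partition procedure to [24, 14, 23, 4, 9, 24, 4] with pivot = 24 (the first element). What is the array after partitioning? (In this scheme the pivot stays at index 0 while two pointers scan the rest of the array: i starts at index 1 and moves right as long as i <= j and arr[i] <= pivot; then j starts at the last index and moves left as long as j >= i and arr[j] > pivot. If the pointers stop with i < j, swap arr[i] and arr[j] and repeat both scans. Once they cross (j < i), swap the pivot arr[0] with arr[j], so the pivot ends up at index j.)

Hoare-style two-pointer partition with pivot = 24:

Initial array: [24, 14, 23, 4, 9, 24, 4]

Pointers start at i = 1, j = 6.
i ends at 7, j ends at 6: the pointers have crossed (j < i), so scanning stops.

Swap pivot arr[0] with arr[6] to place pivot at position 6: [4, 14, 23, 4, 9, 24, 24]
Pivot position: 6

After partitioning with pivot 24, the array becomes [4, 14, 23, 4, 9, 24, 24]. The pivot is placed at index 6. All elements to the left of the pivot are <= 24, and all elements to the right are > 24.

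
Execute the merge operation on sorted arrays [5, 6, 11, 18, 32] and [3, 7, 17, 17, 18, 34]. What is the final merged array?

Merging process:

Compare 5 vs 3: take 3 from right. Merged: [3]
Compare 5 vs 7: take 5 from left. Merged: [3, 5]
Compare 6 vs 7: take 6 from left. Merged: [3, 5, 6]
Compare 11 vs 7: take 7 from right. Merged: [3, 5, 6, 7]
Compare 11 vs 17: take 11 from left. Merged: [3, 5, 6, 7, 11]
Compare 18 vs 17: take 17 from right. Merged: [3, 5, 6, 7, 11, 17]
Compare 18 vs 17: take 17 from right. Merged: [3, 5, 6, 7, 11, 17, 17]
Compare 18 vs 18: take 18 from left. Merged: [3, 5, 6, 7, 11, 17, 17, 18]
Compare 32 vs 18: take 18 from right. Merged: [3, 5, 6, 7, 11, 17, 17, 18, 18]
Compare 32 vs 34: take 32 from left. Merged: [3, 5, 6, 7, 11, 17, 17, 18, 18, 32]
Append remaining from right: [34]. Merged: [3, 5, 6, 7, 11, 17, 17, 18, 18, 32, 34]

Final merged array: [3, 5, 6, 7, 11, 17, 17, 18, 18, 32, 34]
Total comparisons: 10

The merged array is [3, 5, 6, 7, 11, 17, 17, 18, 18, 32, 34], requiring 10 comparisons. The merge step runs in O(n) time where n is the total number of elements.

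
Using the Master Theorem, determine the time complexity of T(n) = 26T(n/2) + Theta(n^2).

Master Theorem for T(n) = 26T(n/2) + O(n^2):

a = 26, b = 2, c = 2
log_b(a) = log_2(26) = 4.7004

Case 1: c = 2 < log_2(26) = 4.7004
T(n) = O(n^(log_2 26))

For T(n) = 26T(n/2) + O(n^2): log_2(26) = 4.7004. This is Case 1 of the Master Theorem (c < log_b(a), work dominated by leaves), giving O(n^(log_2 26)).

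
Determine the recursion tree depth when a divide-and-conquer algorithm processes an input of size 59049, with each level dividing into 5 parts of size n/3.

For divide and conquer with division factor 3:

Problem sizes at each level:
Level 0: 59049
Level 1: 19683
Level 2: 6561
Level 3: 2187
Level 4: 729
Level 5: 243
Level 6: 81
Level 7: 27
Level 8: 9
Level 9: 3
Level 10: 1

The root is level 0 and the size-1 base case is level 10 (the tree spans levels 0 through 10, i.e. 11 levels counting the root), so the depth is the number of divisions: log_3(59049) = 10

The recursion tree depth is log_3(59049) = 10. At each level, the problem size is divided by 3, so it takes 10 divisions to reduce to a base case of size 1. The algorithm makes 5 recursive calls at each level.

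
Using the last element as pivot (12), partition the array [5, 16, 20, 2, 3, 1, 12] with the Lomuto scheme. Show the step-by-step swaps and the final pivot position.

Lomuto partition with pivot = 12:

Initial array: [5, 16, 20, 2, 3, 1, 12]

arr[0]=5 <= 12: swap with position 0, array becomes [5, 16, 20, 2, 3, 1, 12]
arr[1]=16 > 12: no swap
arr[2]=20 > 12: no swap
arr[3]=2 <= 12: swap with position 1, array becomes [5, 2, 20, 16, 3, 1, 12]
arr[4]=3 <= 12: swap with position 2, array becomes [5, 2, 3, 16, 20, 1, 12]
arr[5]=1 <= 12: swap with position 3, array becomes [5, 2, 3, 1, 20, 16, 12]

Place pivot at position 4: [5, 2, 3, 1, 12, 16, 20]
Pivot position: 4

After partitioning with pivot 12, the array becomes [5, 2, 3, 1, 12, 16, 20]. The pivot is placed at index 4. All elements to the left of the pivot are <= 12, and all elements to the right are > 12.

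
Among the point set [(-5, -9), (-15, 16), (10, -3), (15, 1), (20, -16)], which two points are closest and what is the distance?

Computing all pairwise distances among 5 points:

d((-5, -9), (-15, 16)) = 26.9258
d((-5, -9), (10, -3)) = 16.1555
d((-5, -9), (15, 1)) = 22.3607
d((-5, -9), (20, -16)) = 25.9615
d((-15, 16), (10, -3)) = 31.4006
d((-15, 16), (15, 1)) = 33.541
d((-15, 16), (20, -16)) = 47.4236
d((10, -3), (15, 1)) = 6.4031 <-- minimum
d((10, -3), (20, -16)) = 16.4012
d((15, 1), (20, -16)) = 17.72

Closest pair: (10, -3) and (15, 1) with distance 6.4031

The closest pair is (10, -3) and (15, 1) with Euclidean distance 6.4031. For 5 points, brute-force pairwise comparison is shown above. For large n, the divide-and-conquer algorithm (sort by x, recurse on halves, check the dividing strip) achieves O(n log n).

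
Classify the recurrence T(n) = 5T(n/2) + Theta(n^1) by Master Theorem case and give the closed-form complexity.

Master Theorem for T(n) = 5T(n/2) + O(n^1):

a = 5, b = 2, c = 1
log_b(a) = log_2(5) = 2.3219

Case 1: c = 1 < log_2(5) = 2.3219
T(n) = O(n^(log_2 5))

For T(n) = 5T(n/2) + O(n^1): log_2(5) = 2.3219. This is Case 1 of the Master Theorem (c < log_b(a), work dominated by leaves), giving O(n^(log_2 5)).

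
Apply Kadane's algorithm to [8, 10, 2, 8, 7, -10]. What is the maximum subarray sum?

Using Kadane's algorithm on [8, 10, 2, 8, 7, -10]:

Scanning through the array:
Position 1 (value 10): max_ending_here = 18, max_so_far = 18
Position 2 (value 2): max_ending_here = 20, max_so_far = 20
Position 3 (value 8): max_ending_here = 28, max_so_far = 28
Position 4 (value 7): max_ending_here = 35, max_so_far = 35
Position 5 (value -10): max_ending_here = 25, max_so_far = 35

Maximum subarray: [8, 10, 2, 8, 7]
Maximum sum: 35

The maximum subarray is [8, 10, 2, 8, 7] with sum 35. This subarray runs from index 0 to index 4.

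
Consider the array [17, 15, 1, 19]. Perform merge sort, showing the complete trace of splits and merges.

Merge sort trace:

Split: [17, 15, 1, 19] -> [17, 15] and [1, 19]
  Split: [17, 15] -> [17] and [15]
  Merge: [17] + [15] -> [15, 17]
  Split: [1, 19] -> [1] and [19]
  Merge: [1] + [19] -> [1, 19]
Merge: [15, 17] + [1, 19] -> [1, 15, 17, 19]

Final sorted array: [1, 15, 17, 19]

The merge sort proceeds by recursively splitting the array and merging sorted halves.
After all merges, the sorted array is [1, 15, 17, 19].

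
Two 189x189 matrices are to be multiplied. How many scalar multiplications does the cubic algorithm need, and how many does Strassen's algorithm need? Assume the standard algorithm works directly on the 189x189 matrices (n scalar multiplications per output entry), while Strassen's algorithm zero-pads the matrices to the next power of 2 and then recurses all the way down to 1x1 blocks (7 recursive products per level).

Matrix multiplication for 189x189 matrices:

Strassen's algorithm requires power-of-2 dimensions. Pad 189x189 to 256x256 (next power of 2).

Standard algorithm: 189^3 = 6751269 multiplications
Strassen's algorithm: 7^(log2(256)) = 7^8 = 5764801 multiplications
Savings: 6751269 - 5764801 = 986468 multiplications

Standard: 6751269 multiplications (189^3). Strassen: 5764801 multiplications (7^8, after padding to 256x256). Strassen reduces 8 recursive multiplications to 7 at each level.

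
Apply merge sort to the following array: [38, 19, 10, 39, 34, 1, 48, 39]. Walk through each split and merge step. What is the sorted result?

Merge sort trace:

Split: [38, 19, 10, 39, 34, 1, 48, 39] -> [38, 19, 10, 39] and [34, 1, 48, 39]
  Split: [38, 19, 10, 39] -> [38, 19] and [10, 39]
    Split: [38, 19] -> [38] and [19]
    Merge: [38] + [19] -> [19, 38]
    Split: [10, 39] -> [10] and [39]
    Merge: [10] + [39] -> [10, 39]
  Merge: [19, 38] + [10, 39] -> [10, 19, 38, 39]
  Split: [34, 1, 48, 39] -> [34, 1] and [48, 39]
    Split: [34, 1] -> [34] and [1]
    Merge: [34] + [1] -> [1, 34]
    Split: [48, 39] -> [48] and [39]
    Merge: [48] + [39] -> [39, 48]
  Merge: [1, 34] + [39, 48] -> [1, 34, 39, 48]
Merge: [10, 19, 38, 39] + [1, 34, 39, 48] -> [1, 10, 19, 34, 38, 39, 39, 48]

Final sorted array: [1, 10, 19, 34, 38, 39, 39, 48]

The merge sort proceeds by recursively splitting the array and merging sorted halves.
After all merges, the sorted array is [1, 10, 19, 34, 38, 39, 39, 48].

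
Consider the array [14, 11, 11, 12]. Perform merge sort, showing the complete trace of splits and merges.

Merge sort trace:

Split: [14, 11, 11, 12] -> [14, 11] and [11, 12]
  Split: [14, 11] -> [14] and [11]
  Merge: [14] + [11] -> [11, 14]
  Split: [11, 12] -> [11] and [12]
  Merge: [11] + [12] -> [11, 12]
Merge: [11, 14] + [11, 12] -> [11, 11, 12, 14]

Final sorted array: [11, 11, 12, 14]

The merge sort proceeds by recursively splitting the array and merging sorted halves.
After all merges, the sorted array is [11, 11, 12, 14].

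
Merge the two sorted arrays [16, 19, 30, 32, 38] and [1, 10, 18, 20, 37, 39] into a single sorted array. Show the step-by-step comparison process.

Merging process:

Compare 16 vs 1: take 1 from right. Merged: [1]
Compare 16 vs 10: take 10 from right. Merged: [1, 10]
Compare 16 vs 18: take 16 from left. Merged: [1, 10, 16]
Compare 19 vs 18: take 18 from right. Merged: [1, 10, 16, 18]
Compare 19 vs 20: take 19 from left. Merged: [1, 10, 16, 18, 19]
Compare 30 vs 20: take 20 from right. Merged: [1, 10, 16, 18, 19, 20]
Compare 30 vs 37: take 30 from left. Merged: [1, 10, 16, 18, 19, 20, 30]
Compare 32 vs 37: take 32 from left. Merged: [1, 10, 16, 18, 19, 20, 30, 32]
Compare 38 vs 37: take 37 from right. Merged: [1, 10, 16, 18, 19, 20, 30, 32, 37]
Compare 38 vs 39: take 38 from left. Merged: [1, 10, 16, 18, 19, 20, 30, 32, 37, 38]
Append remaining from right: [39]. Merged: [1, 10, 16, 18, 19, 20, 30, 32, 37, 38, 39]

Final merged array: [1, 10, 16, 18, 19, 20, 30, 32, 37, 38, 39]
Total comparisons: 10

The merged array is [1, 10, 16, 18, 19, 20, 30, 32, 37, 38, 39], requiring 10 comparisons. The merge step runs in O(n) time where n is the total number of elements.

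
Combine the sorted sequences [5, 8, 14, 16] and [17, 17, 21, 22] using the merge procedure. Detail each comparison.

Merging process:

Compare 5 vs 17: take 5 from left. Merged: [5]
Compare 8 vs 17: take 8 from left. Merged: [5, 8]
Compare 14 vs 17: take 14 from left. Merged: [5, 8, 14]
Compare 16 vs 17: take 16 from left. Merged: [5, 8, 14, 16]
Append remaining from right: [17, 17, 21, 22]. Merged: [5, 8, 14, 16, 17, 17, 21, 22]

Final merged array: [5, 8, 14, 16, 17, 17, 21, 22]
Total comparisons: 4

The merged array is [5, 8, 14, 16, 17, 17, 21, 22], requiring 4 comparisons. The merge step runs in O(n) time where n is the total number of elements.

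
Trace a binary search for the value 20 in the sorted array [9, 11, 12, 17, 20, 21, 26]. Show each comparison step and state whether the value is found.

Binary search for 20 in [9, 11, 12, 17, 20, 21, 26]:

lo=0, hi=6, mid=3, arr[mid]=17 -> 17 < 20, search right half
lo=4, hi=6, mid=5, arr[mid]=21 -> 21 > 20, search left half
lo=4, hi=4, mid=4, arr[mid]=20 -> Found target at index 4!

Binary search finds 20 at index 4 after 3 comparisons. The search repeatedly halves the search space by comparing with the middle element.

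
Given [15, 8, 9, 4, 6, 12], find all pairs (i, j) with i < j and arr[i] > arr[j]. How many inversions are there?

Finding inversions in [15, 8, 9, 4, 6, 12]:

(0, 1): arr[0]=15 > arr[1]=8
(0, 2): arr[0]=15 > arr[2]=9
(0, 3): arr[0]=15 > arr[3]=4
(0, 4): arr[0]=15 > arr[4]=6
(0, 5): arr[0]=15 > arr[5]=12
(1, 3): arr[1]=8 > arr[3]=4
(1, 4): arr[1]=8 > arr[4]=6
(2, 3): arr[2]=9 > arr[3]=4
(2, 4): arr[2]=9 > arr[4]=6

Total inversions: 9

The array has 9 inversion(s): (0,1), (0,2), (0,3), (0,4), (0,5), (1,3), (1,4), (2,3), (2,4). Each pair (i,j) satisfies i < j and arr[i] > arr[j].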